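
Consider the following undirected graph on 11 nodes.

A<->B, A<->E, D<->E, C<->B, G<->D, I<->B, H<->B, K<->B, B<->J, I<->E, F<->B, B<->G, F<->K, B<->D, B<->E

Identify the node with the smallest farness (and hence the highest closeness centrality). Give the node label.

Farness (sum of distances to all others) for each node — A:18, B:10, C:19, D:17, E:16, F:18, G:18, H:19, I:18, J:19, K:18.
The smallest farness is 10, for B, so B has the highest closeness.

B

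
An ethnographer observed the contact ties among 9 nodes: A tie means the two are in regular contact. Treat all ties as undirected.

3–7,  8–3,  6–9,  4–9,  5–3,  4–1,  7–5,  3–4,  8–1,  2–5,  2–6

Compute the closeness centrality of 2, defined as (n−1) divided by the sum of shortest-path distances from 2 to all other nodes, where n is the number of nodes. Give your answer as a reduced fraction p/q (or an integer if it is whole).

4/9

Distances from 2: 1:4, 3:2, 4:3, 5:1, 6:1, 7:2, 8:3, 9:2. Sum = 18.
n = 9, so closeness = 8/18 = 4/9.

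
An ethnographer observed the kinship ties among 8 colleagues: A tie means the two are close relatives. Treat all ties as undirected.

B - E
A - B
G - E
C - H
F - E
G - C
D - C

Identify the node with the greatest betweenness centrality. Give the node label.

Unnormalized betweenness of each node: A:0, B:6, C:11, D:0, E:14, F:0, G:12, H:0.
E has the largest value, 14, making it the main broker — the node through which the most shortest paths run.

E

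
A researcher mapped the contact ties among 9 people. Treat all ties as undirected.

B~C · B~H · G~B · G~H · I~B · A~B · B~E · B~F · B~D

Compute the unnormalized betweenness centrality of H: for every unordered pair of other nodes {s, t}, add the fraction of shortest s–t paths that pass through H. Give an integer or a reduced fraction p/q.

No shortest path between any pair of other nodes passes through H.
Summing the contributions gives betweenness(H) = 0.

0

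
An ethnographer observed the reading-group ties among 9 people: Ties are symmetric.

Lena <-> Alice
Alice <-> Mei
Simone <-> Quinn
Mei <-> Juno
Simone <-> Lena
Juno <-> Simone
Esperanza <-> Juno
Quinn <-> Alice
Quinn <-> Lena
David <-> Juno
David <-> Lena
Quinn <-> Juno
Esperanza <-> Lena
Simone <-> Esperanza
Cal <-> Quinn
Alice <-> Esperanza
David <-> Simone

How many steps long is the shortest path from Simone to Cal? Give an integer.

2

One shortest route is Simone – Quinn – Cal, which uses 2 edges, and Simone and Cal are not directly tied, so nothing shorter exists. So d(Simone,Cal) = 2.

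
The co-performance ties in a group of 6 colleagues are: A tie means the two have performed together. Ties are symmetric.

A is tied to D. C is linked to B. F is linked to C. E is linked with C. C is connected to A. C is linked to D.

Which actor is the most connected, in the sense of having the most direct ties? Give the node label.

C

Degrees — A:2, B:1, C:5, D:2, E:1, F:1.
The maximum is 5, attained only by C.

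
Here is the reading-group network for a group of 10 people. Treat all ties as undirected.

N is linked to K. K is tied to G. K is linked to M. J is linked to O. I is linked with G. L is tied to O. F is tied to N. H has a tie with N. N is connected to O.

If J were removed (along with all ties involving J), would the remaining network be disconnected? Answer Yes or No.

Even without J, every remaining node can still reach every other (the residual graph is connected), so J is not a cut vertex.

No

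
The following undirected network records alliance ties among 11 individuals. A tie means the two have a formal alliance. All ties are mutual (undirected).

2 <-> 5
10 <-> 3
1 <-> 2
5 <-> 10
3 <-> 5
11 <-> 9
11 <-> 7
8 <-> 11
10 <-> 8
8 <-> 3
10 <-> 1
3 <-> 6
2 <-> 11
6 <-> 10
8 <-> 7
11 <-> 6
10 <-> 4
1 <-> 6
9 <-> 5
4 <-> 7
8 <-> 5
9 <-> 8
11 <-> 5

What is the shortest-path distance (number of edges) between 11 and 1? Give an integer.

2

One shortest route is 11 – 6 – 1, which uses 2 edges, and 11 and 1 are not directly tied, so nothing shorter exists. So d(11,1) = 2.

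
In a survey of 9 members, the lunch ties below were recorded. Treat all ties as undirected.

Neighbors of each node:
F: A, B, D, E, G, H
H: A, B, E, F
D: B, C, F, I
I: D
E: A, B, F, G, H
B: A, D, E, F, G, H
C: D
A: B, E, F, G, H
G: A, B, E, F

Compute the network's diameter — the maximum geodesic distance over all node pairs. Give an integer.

Eccentricity of each node (its greatest distance to any other): A:3, B:2, C:3, D:2, E:3, F:2, G:3, H:3, I:3.
The maximum eccentricity is 3, realized for instance by the pair G–C via G – F – D – C. So the diameter is 3.

3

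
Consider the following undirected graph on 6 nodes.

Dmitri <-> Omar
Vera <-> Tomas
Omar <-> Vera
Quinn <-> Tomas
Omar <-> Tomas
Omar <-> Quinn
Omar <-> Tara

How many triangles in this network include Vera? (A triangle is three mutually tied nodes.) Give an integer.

1

Vera's neighbors: Omar and Tomas.
Neighbor pairs that are themselves tied: Vera–Omar–Tomas. Each forms one triangle with Vera, for 1 in total.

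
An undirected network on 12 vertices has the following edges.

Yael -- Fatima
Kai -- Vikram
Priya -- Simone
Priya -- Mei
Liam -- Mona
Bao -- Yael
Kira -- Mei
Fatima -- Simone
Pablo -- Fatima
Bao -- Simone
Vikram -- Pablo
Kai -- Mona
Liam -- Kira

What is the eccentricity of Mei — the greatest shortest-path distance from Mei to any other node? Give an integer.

Distances from Mei: Bao:3, Fatima:3, Kai:4, Kira:1, Liam:2, Mona:3, Pablo:4, Priya:1, Simone:2, Vikram:5, Yael:4.
The largest is 5 (to Vikram), so the eccentricity of Mei is 5.

5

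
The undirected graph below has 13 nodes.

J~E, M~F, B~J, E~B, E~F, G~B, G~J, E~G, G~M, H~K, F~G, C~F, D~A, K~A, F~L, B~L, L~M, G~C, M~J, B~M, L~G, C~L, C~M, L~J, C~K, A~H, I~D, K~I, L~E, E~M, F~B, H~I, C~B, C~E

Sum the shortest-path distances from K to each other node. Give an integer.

Distances from K: A:1, B:2, C:1, D:2, E:2, F:2, G:2, H:1, I:1, J:3, L:2, M:2.
Sum = 1 + 2 + 1 + 2 + 2 + 2 + 2 + 1 + 1 + 3 + 2 + 2 = 21.

21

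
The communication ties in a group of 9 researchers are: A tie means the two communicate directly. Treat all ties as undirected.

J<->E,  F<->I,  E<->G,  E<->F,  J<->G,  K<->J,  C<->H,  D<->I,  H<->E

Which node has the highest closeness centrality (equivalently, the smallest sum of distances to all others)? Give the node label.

E

Farness (sum of distances to all others) for each node — C:25, D:28, E:13, F:16, G:18, H:18, I:21, J:17, K:24.
The smallest farness is 13, for E, so E has the highest closeness.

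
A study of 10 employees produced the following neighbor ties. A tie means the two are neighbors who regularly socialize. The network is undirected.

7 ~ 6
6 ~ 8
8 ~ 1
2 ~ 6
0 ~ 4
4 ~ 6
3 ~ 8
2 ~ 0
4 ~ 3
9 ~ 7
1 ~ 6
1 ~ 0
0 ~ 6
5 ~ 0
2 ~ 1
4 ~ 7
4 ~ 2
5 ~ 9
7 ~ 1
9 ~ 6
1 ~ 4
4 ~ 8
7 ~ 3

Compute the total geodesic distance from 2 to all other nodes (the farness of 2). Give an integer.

Distances from 2: 0:1, 1:1, 3:2, 4:1, 5:2, 6:1, 7:2, 8:2, 9:2.
Sum = 1 + 1 + 2 + 1 + 2 + 1 + 2 + 2 + 2 = 14.

14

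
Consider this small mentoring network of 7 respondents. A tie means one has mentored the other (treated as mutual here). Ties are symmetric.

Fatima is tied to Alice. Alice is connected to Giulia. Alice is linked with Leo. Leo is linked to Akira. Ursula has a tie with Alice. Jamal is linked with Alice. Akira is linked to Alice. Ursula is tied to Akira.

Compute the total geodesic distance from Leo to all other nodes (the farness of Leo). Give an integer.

Distances from Leo: Akira:1, Alice:1, Fatima:2, Giulia:2, Jamal:2, Ursula:2.
Sum = 1 + 1 + 2 + 2 + 2 + 2 = 10.

10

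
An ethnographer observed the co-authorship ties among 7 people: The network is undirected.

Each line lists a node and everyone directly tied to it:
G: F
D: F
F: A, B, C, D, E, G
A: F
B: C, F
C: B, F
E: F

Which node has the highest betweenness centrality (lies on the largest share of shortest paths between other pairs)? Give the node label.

F

Unnormalized betweenness of each node: A:0, B:0, C:0, D:0, E:0, F:14, G:0.
F has the largest value, 14, making it the main broker — the node through which the most shortest paths run.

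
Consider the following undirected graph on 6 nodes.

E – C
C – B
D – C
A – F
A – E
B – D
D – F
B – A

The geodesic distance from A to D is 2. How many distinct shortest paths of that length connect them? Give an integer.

The shortest distance is 2. The length-2 paths are: A–B–D; A–F–D.
That gives 2 distinct shortest paths.

2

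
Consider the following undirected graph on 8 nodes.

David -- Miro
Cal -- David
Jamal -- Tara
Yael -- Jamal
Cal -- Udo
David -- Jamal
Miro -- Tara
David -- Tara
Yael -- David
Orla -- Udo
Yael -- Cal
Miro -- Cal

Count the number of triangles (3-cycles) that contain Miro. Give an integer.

Miro's neighbors: Cal, David, and Tara.
Neighbor pairs that are themselves tied: Miro–Cal–David; Miro–David–Tara. Each forms one triangle with Miro, for 2 in total.

2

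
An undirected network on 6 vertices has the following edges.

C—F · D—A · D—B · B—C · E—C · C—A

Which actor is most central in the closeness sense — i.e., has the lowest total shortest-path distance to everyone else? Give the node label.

C

Farness (sum of distances to all others) for each node — A:8, B:8, C:6, D:10, E:10, F:10.
The smallest farness is 6, for C, so C has the highest closeness.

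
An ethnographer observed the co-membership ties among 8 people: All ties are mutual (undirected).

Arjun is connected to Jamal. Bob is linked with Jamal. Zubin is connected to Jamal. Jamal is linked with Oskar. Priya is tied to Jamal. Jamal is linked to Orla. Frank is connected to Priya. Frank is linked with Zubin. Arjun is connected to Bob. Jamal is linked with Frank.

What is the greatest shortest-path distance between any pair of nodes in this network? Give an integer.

Eccentricity of each node (its greatest distance to any other): Arjun:2, Bob:2, Frank:2, Jamal:1, Orla:2, Oskar:2, Priya:2, Zubin:2.
The maximum eccentricity is 2, realized for instance by the pair Orla–Arjun via Orla – Jamal – Arjun. So the diameter is 2.

2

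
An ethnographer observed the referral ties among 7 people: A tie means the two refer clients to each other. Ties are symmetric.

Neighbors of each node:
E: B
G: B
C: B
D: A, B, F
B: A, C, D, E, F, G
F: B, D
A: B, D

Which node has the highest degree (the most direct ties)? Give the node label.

B

Degrees — A:2, B:6, C:1, D:3, E:1, F:2, G:1.
The maximum is 6, attained only by B.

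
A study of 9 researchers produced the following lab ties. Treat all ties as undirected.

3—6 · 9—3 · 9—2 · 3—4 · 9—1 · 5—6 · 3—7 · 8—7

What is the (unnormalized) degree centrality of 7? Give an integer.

7 is directly tied to 3 and 8. That is 2 neighbors, so the degree of 7 is 2.

2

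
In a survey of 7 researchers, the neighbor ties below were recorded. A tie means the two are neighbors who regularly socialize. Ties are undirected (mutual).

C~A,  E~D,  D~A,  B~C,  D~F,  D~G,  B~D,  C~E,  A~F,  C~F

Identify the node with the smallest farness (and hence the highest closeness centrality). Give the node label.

D

Farness (sum of distances to all others) for each node — A:9, B:10, C:9, D:7, E:10, F:9, G:12.
The smallest farness is 7, for D, so D has the highest closeness.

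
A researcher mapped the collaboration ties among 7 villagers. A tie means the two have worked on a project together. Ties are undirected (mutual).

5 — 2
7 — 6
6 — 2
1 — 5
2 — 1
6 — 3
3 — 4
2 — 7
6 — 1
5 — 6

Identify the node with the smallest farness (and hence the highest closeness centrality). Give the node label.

Farness (sum of distances to all others) for each node — 1:10, 2:9, 3:10, 4:15, 5:10, 6:7, 7:11.
The smallest farness is 7, for 6, so 6 has the highest closeness.

6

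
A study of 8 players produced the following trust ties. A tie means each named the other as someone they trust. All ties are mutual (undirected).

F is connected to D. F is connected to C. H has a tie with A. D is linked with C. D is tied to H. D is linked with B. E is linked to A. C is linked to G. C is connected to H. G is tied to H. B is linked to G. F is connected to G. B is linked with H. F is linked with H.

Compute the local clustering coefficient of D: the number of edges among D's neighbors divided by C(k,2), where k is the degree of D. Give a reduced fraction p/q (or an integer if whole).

2/3

D's neighbors: B, C, F, and H (k = 4).
Possible neighbor pairs: C(4,2) = 6. Edges among them: B–H, C–F, C–H, F–H → e = 4.
Clustering(D) = 4/6 = 2/3.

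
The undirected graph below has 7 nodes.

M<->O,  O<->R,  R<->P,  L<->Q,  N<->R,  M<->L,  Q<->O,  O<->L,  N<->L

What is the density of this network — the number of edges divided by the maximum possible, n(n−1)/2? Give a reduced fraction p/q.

3/7

There are 9 edges and 7 nodes, so the maximum possible is C(7,2) = 21.
Density = 9/21 = 3/7.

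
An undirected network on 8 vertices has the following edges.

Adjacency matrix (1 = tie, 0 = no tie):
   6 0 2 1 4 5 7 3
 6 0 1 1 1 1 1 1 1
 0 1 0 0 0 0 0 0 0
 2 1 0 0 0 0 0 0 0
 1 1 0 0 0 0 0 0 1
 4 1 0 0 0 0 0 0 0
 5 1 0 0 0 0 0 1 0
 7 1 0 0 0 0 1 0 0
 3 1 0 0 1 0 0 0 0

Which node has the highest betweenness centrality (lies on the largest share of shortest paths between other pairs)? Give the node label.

Unnormalized betweenness of each node: 0:0, 1:0, 2:0, 3:0, 4:0, 5:0, 6:19, 7:0.
6 has the largest value, 19, making it the main broker — the node through which the most shortest paths run.

6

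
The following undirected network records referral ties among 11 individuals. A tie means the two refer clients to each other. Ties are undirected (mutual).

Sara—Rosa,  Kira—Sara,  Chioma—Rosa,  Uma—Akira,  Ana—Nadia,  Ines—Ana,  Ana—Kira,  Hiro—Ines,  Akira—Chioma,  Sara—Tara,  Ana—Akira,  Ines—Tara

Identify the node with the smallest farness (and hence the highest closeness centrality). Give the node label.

Ana

Farness (sum of distances to all others) for each node — Akira:20, Ana:17, Chioma:24, Hiro:29, Ines:20, Kira:21, Nadia:26, Rosa:25, Sara:22, Tara:23, Uma:29.
The smallest farness is 17, for Ana, so Ana has the highest closeness.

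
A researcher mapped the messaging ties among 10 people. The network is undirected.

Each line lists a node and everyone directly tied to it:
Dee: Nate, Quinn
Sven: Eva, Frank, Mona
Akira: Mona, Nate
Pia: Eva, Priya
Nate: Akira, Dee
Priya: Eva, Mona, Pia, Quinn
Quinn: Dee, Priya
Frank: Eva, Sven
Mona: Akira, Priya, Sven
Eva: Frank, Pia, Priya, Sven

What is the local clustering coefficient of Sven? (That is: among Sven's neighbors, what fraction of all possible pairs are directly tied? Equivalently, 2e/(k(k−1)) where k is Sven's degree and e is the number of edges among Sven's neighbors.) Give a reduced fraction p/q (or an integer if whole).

Sven's neighbors: Eva, Frank, and Mona (k = 3).
Possible neighbor pairs: C(3,2) = 3. Edges among them: Eva–Frank → e = 1.
Clustering(Sven) = 1/3.

1/3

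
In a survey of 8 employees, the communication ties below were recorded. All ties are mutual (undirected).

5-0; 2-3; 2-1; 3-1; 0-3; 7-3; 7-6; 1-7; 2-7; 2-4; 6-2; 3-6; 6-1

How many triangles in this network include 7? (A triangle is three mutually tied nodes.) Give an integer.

6

7's neighbors: 1, 2, 3, and 6.
Neighbor pairs that are themselves tied: 7–1–2; 7–1–3; 7–1–6; 7–2–3; 7–2–6; 7–3–6. Each forms one triangle with 7, for 6 in total.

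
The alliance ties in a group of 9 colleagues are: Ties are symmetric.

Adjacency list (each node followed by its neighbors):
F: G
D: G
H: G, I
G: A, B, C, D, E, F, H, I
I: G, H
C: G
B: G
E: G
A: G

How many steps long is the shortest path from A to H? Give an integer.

2

One shortest route is A – G – H, which uses 2 edges, and A and H are not directly tied, so nothing shorter exists. So d(A,H) = 2.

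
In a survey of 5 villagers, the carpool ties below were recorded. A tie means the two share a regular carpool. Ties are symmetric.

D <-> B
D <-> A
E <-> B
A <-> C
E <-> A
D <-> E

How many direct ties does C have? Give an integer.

1

C is directly tied to A. That is 1 neighbor, so the degree of C is 1.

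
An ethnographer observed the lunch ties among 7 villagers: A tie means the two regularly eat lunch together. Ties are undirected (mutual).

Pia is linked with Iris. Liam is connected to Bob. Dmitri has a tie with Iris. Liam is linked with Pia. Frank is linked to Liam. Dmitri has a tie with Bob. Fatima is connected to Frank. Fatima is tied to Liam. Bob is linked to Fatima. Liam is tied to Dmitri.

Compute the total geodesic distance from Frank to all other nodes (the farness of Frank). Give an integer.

Distances from Frank: Bob:2, Dmitri:2, Fatima:1, Iris:3, Liam:1, Pia:2.
Sum = 2 + 2 + 1 + 3 + 1 + 2 = 11.

11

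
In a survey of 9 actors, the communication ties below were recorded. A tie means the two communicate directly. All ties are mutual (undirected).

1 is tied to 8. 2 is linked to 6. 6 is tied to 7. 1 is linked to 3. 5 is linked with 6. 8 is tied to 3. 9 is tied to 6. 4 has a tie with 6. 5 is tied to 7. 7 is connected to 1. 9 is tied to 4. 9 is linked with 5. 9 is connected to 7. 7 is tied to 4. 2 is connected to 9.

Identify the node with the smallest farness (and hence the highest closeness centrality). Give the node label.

Farness (sum of distances to all others) for each node — 1:14, 2:19, 3:20, 4:15, 5:15, 6:13, 7:11, 8:20, 9:13.
The smallest farness is 11, for 7, so 7 has the highest closeness.

7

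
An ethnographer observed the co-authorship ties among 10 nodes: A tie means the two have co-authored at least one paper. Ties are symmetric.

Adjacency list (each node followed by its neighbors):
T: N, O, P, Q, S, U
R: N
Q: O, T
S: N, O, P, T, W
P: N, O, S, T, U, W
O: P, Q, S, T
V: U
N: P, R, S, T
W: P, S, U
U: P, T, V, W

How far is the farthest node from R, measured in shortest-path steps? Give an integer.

Distances from R: N:1, O:3, P:2, Q:3, S:2, T:2, U:3, V:4, W:3.
The largest is 4 (to V), so the eccentricity of R is 4.

4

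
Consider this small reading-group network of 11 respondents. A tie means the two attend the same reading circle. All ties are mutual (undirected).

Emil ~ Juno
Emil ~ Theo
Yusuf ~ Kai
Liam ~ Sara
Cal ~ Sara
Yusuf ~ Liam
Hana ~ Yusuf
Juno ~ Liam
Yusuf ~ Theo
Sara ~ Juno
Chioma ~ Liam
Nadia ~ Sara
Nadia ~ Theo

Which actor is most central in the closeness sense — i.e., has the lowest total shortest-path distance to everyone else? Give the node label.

Liam

Farness (sum of distances to all others) for each node — Cal:27, Chioma:25, Emil:22, Hana:26, Juno:19, Kai:26, Liam:16, Nadia:21, Sara:18, Theo:19, Yusuf:17.
The smallest farness is 16, for Liam, so Liam has the highest closeness.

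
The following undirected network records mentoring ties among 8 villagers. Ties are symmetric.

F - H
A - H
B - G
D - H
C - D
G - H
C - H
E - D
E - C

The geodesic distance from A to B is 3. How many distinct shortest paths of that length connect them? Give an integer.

1

The shortest distance is 3, and the only length-3 path is A–H–G–B. So there is exactly 1 shortest path.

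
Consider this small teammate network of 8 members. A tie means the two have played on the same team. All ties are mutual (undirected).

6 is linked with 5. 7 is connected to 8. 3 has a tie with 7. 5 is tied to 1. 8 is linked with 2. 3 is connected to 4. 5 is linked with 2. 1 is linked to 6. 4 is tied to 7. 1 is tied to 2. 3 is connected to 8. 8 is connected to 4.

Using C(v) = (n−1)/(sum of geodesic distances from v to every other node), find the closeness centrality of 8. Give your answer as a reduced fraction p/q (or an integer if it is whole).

Distances from 8: 1:2, 2:1, 3:1, 4:1, 5:2, 6:3, 7:1. Sum = 11.
n = 8, so closeness = 7/11.

7/11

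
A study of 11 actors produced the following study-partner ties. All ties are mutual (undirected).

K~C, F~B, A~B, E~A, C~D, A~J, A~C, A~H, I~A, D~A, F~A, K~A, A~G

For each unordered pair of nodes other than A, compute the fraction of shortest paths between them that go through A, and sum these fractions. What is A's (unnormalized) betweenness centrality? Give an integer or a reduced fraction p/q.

Pairs whose geodesics pass through A — G–I: 1; G–H: 1; G–B: 1; G–K: 1; G–E: 1; G–D: 1; G–J: 1; G–C: 1; G–F: 1; I–H: 1; I–B: 1; I–K: 1; I–E: 1; I–D: 1 … (+28 more pairs).
All other pairs contribute 0.
Summing the contributions gives betweenness(A) = 83/2.

83/2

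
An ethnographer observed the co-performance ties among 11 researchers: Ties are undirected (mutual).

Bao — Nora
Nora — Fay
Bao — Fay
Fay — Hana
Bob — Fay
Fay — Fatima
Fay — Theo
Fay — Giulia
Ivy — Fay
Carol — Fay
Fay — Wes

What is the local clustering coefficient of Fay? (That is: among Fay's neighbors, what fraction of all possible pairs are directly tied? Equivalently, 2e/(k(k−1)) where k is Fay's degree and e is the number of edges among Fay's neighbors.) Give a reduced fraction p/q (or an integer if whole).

Fay's neighbors: Bao, Bob, Carol, Fatima, Giulia, Hana, Ivy, Nora, Theo, and Wes (k = 10).
Possible neighbor pairs: C(10,2) = 45. Edges among them: Bao–Nora → e = 1.
Clustering(Fay) = 1/45.

1/45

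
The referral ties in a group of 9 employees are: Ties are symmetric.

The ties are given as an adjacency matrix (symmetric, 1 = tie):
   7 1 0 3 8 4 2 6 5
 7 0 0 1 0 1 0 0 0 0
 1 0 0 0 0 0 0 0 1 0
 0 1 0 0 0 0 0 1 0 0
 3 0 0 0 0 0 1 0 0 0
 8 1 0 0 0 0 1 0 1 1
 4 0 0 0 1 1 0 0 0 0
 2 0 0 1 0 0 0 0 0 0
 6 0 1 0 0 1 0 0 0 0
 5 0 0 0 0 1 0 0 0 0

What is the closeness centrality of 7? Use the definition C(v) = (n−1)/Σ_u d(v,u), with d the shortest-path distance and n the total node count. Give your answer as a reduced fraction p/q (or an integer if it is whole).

1/2

Distances from 7: 0:1, 1:3, 2:2, 3:3, 4:2, 5:2, 6:2, 8:1. Sum = 16.
n = 9, so closeness = 8/16 = 1/2.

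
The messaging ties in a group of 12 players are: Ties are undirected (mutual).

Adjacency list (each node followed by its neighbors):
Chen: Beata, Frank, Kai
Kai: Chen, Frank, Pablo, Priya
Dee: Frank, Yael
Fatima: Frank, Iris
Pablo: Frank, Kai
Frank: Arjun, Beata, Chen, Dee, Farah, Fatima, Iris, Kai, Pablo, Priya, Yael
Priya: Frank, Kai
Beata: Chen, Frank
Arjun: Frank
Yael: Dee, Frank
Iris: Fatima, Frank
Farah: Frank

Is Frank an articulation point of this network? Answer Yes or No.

Removing Frank leaves {Beata, Chen, Kai, Pablo, and Priya} with no path to {Arjun}, so the network splits into 5 components. Frank is a cut vertex.

Yes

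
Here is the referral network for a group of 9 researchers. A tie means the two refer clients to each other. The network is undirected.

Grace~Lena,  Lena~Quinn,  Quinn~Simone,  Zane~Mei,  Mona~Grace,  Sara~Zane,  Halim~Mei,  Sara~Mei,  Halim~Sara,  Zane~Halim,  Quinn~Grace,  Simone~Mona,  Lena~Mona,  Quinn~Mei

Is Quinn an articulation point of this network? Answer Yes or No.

Removing Quinn leaves {Halim, Mei, Sara, and Zane} with no path to {Grace, Lena, Mona, and Simone}, so the network splits into 2 components. Quinn is a cut vertex.

Yes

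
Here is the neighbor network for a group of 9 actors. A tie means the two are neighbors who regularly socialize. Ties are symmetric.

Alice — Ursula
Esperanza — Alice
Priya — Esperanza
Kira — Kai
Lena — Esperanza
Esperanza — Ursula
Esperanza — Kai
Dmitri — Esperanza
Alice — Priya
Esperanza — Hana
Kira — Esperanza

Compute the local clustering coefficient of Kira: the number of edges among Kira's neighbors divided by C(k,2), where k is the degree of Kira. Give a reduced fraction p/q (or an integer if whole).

Kira's neighbors: Esperanza and Kai (k = 2).
Possible neighbor pairs: C(2,2) = 1. Edges among them: Esperanza–Kai → e = 1.
Clustering(Kira) = 1/1.

1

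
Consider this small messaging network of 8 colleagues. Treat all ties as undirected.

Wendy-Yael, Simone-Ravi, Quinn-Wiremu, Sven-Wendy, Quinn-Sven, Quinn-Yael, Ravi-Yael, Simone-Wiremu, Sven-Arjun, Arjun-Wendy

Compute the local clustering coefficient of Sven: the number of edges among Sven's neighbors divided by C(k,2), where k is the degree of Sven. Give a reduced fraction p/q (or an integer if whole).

1/3

Sven's neighbors: Arjun, Quinn, and Wendy (k = 3).
Possible neighbor pairs: C(3,2) = 3. Edges among them: Arjun–Wendy → e = 1.
Clustering(Sven) = 1/3.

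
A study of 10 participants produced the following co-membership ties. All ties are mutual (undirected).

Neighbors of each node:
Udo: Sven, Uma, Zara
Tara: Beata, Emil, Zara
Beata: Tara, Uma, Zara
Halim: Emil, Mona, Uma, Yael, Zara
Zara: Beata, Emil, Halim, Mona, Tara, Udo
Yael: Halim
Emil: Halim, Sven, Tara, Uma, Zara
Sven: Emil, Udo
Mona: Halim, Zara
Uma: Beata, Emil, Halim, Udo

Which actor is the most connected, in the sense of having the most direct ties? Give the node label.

Zara

Degrees — Beata:3, Emil:5, Halim:5, Mona:2, Sven:2, Tara:3, Udo:3, Uma:4, Yael:1, Zara:6.
The maximum is 6, attained only by Zara.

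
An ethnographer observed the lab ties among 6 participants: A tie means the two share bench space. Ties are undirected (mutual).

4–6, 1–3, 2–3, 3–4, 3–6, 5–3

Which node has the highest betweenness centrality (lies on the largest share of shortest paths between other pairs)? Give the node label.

Unnormalized betweenness of each node: 1:0, 2:0, 3:9, 4:0, 5:0, 6:0.
3 has the largest value, 9, making it the main broker — the node through which the most shortest paths run.

3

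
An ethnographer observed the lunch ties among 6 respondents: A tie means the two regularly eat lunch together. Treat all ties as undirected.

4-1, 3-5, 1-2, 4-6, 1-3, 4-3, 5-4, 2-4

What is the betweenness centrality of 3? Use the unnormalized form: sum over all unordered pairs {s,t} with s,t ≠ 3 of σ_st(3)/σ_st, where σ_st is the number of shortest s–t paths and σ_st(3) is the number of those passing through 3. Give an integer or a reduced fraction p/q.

1/2

Pairs whose geodesics pass through 3 — 1–5: 1/2.
All other pairs contribute 0.
Summing the contributions gives betweenness(3) = 1/2.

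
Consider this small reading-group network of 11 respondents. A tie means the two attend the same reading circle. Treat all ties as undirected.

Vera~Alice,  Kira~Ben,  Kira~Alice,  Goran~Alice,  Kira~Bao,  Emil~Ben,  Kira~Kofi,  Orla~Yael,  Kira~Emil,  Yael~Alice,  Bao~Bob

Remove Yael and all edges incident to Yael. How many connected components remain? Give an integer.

Without Yael, the remaining ties split the others into: {Alice, Bao, Ben, Bob, Emil, Goran, Kira, Kofi, Vera}; {Orla}.
That's 2 separate components.

2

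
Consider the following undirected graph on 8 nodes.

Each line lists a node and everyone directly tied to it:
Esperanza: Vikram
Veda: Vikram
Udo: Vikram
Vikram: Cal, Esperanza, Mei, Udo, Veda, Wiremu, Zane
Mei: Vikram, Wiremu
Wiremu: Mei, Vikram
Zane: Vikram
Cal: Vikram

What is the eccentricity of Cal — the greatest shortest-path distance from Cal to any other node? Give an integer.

Distances from Cal: Esperanza:2, Mei:2, Udo:2, Veda:2, Vikram:1, Wiremu:2, Zane:2.
The largest is 2 (to Esperanza, Zane, Veda, Mei, Wiremu, and Udo), so the eccentricity of Cal is 2.

2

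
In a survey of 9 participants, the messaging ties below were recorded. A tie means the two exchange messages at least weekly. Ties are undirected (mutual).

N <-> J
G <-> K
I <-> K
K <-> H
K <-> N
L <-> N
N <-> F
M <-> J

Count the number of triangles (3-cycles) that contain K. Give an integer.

0

K's neighbors are G, H, I, and N, but none of them are tied to each other, so no triangle contains K.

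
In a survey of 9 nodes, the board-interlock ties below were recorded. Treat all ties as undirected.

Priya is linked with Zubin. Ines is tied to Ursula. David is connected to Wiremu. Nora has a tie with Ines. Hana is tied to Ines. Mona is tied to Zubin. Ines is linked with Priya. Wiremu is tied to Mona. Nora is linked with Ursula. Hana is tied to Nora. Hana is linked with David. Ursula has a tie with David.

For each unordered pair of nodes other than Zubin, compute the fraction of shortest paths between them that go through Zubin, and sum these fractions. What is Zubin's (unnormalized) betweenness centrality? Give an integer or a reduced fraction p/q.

Pairs whose geodesics pass through Zubin — Wiremu–Priya: 1; Mona–Priya: 1; Mona–Ines: 1; Mona–Nora: 1/3.
All other pairs contribute 0.
Summing the contributions gives betweenness(Zubin) = 10/3.

10/3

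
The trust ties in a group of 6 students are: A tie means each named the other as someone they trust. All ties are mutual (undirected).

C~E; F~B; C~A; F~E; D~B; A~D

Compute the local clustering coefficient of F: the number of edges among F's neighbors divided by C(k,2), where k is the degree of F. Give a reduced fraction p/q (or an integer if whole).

F's neighbors: B and E (k = 2).
Possible neighbor pairs: C(2,2) = 1. Edges among them: none → e = 0.
Clustering(F) = 0/1.

0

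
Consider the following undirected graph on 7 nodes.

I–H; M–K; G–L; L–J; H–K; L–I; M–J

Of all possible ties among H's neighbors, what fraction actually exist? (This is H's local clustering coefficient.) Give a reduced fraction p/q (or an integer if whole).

0

H's neighbors: I and K (k = 2).
Possible neighbor pairs: C(2,2) = 1. Edges among them: none → e = 0.
Clustering(H) = 0/1.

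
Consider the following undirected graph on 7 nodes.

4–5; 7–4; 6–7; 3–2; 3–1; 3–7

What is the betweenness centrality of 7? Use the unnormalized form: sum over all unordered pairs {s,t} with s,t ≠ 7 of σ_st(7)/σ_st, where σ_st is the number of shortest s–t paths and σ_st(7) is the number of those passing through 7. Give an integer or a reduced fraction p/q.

11

Pairs whose geodesics pass through 7 — 6–3: 1; 6–5: 1; 6–2: 1; 6–1: 1; 6–4: 1; 3–5: 1; 3–4: 1; 5–2: 1; 5–1: 1; 2–4: 1; 1–4: 1.
All other pairs contribute 0.
Summing the contributions gives betweenness(7) = 11.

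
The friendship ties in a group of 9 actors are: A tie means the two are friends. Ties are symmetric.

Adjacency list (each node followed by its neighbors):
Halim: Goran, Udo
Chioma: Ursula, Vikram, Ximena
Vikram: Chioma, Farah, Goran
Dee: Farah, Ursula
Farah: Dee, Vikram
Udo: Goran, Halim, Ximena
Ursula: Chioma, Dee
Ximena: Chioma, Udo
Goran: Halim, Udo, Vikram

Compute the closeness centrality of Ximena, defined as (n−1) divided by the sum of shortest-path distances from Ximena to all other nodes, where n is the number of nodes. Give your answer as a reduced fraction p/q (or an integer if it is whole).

1/2

Distances from Ximena: Chioma:1, Dee:3, Farah:3, Goran:2, Halim:2, Udo:1, Ursula:2, Vikram:2. Sum = 16.
n = 9, so closeness = 8/16 = 1/2.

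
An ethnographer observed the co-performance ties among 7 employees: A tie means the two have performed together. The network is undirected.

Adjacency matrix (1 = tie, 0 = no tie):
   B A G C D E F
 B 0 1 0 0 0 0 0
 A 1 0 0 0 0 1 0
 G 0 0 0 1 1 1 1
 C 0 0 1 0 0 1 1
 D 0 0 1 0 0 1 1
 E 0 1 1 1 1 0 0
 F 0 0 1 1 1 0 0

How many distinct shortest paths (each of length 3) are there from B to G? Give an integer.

The shortest distance is 3, and the only length-3 path is B–A–E–G. So there is exactly 1 shortest path.

1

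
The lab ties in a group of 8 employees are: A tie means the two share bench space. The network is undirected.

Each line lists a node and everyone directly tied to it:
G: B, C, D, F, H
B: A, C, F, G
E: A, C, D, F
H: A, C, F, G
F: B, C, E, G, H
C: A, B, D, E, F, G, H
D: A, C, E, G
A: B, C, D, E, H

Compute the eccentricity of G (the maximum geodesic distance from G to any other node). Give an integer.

2

Distances from G: A:2, B:1, C:1, D:1, E:2, F:1, H:1.
The largest is 2 (to E and A), so the eccentricity of G is 2.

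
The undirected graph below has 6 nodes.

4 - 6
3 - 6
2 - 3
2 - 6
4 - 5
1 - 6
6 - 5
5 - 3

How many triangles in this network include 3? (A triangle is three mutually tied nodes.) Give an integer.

2

3's neighbors: 2, 5, and 6.
Neighbor pairs that are themselves tied: 3–2–6; 3–5–6. Each forms one triangle with 3, for 2 in total.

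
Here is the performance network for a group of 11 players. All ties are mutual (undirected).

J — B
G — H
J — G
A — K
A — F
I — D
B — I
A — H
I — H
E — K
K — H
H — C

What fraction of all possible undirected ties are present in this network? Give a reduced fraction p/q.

12/55

There are 12 edges and 11 nodes, so the maximum possible is C(11,2) = 55.
Density = 12/55.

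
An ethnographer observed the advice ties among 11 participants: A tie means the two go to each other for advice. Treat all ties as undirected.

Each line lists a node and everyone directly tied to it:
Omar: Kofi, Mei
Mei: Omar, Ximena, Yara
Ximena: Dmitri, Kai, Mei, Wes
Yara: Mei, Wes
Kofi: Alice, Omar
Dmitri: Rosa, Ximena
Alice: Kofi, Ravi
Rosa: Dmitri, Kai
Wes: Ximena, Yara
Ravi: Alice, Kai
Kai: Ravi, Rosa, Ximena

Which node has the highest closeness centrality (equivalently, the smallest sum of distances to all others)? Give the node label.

Farness (sum of distances to all others) for each node — Alice:27, Dmitri:25, Kai:20, Kofi:27, Mei:20, Omar:24, Ravi:24, Rosa:27, Wes:25, Ximena:18, Yara:27.
The smallest farness is 18, for Ximena, so Ximena has the highest closeness.

Ximena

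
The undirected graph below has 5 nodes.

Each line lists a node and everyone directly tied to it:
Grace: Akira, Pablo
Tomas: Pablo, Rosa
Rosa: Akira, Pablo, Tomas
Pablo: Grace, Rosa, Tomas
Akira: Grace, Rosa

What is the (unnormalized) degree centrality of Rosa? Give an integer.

3

Rosa is directly tied to Akira, Pablo, and Tomas. That is 3 neighbors, so the degree of Rosa is 3.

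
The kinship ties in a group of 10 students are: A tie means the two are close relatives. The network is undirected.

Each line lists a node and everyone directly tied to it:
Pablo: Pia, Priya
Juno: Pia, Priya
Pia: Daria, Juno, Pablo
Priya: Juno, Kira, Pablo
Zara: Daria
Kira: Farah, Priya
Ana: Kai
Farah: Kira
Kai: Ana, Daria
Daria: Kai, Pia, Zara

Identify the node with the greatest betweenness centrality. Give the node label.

Unnormalized betweenness of each node: Ana:0, Daria:20, Farah:0, Juno:15/2, Kai:8, Kira:8, Pablo:15/2, Pia:41/2, Priya:29/2, Zara:0.
Pia has the largest value, 41/2, making it the main broker — the node through which the most shortest paths run.

Pia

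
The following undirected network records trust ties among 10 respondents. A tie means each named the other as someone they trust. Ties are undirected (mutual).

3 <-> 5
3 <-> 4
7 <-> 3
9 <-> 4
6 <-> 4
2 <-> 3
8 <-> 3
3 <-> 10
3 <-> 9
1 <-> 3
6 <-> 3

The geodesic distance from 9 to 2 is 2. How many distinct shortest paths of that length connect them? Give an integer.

The shortest distance is 2, and the only length-2 path is 9–3–2. So there is exactly 1 shortest path.

1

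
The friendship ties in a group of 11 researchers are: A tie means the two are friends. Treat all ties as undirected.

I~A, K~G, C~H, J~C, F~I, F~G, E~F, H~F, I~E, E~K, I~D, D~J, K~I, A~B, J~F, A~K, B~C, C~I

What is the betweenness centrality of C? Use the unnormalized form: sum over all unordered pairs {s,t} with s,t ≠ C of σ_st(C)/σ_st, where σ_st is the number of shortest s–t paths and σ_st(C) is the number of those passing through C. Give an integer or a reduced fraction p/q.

77/10

Pairs whose geodesics pass through C — H–K: 1/4; H–I: 1/2; H–B: 1; H–D: 2/4; H–J: 1/2; H–A: 2/3; K–J: 1/5; F–B: 3/4; I–B: 1/2; I–J: 1/3; E–B: 1/3; B–D: 2/3; B–J: 1; J–A: 2/4.
All other pairs contribute 0.
Summing the contributions gives betweenness(C) = 77/10.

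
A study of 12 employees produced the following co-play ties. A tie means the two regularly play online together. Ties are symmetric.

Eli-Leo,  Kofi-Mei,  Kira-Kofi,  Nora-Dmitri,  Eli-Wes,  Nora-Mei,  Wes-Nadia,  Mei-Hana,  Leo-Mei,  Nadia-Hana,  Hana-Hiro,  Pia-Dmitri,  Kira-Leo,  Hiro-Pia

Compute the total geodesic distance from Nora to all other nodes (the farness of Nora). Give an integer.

Distances from Nora: Dmitri:1, Eli:3, Hana:2, Hiro:3, Kira:3, Kofi:2, Leo:2, Mei:1, Nadia:3, Pia:2, Wes:4.
Sum = 1 + 3 + 2 + 3 + 3 + 2 + 2 + 1 + 3 + 2 + 4 = 26.

26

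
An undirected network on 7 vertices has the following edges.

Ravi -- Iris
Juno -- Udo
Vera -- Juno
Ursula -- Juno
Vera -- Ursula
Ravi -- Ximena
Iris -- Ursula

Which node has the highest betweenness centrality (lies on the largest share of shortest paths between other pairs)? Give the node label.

Unnormalized betweenness of each node: Iris:8, Juno:5, Ravi:5, Udo:0, Ursula:9, Vera:0, Ximena:0.
Ursula has the largest value, 9, making it the main broker — the node through which the most shortest paths run.

Ursula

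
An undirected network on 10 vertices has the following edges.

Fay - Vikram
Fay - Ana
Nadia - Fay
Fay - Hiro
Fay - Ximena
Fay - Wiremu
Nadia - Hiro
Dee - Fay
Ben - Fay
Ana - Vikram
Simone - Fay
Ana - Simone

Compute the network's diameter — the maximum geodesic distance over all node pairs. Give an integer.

Eccentricity of each node (its greatest distance to any other): Ana:2, Ben:2, Dee:2, Fay:1, Hiro:2, Nadia:2, Simone:2, Vikram:2, Wiremu:2, Ximena:2.
The maximum eccentricity is 2, realized for instance by the pair Ana–Dee via Ana – Fay – Dee. So the diameter is 2.

2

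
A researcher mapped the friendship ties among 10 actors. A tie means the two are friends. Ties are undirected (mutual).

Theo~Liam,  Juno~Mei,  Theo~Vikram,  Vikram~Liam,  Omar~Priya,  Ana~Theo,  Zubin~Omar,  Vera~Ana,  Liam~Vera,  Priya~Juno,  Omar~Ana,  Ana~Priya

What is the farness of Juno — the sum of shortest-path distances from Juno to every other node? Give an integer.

23

Distances from Juno: Ana:2, Liam:4, Mei:1, Omar:2, Priya:1, Theo:3, Vera:3, Vikram:4, Zubin:3.
Sum = 2 + 4 + 1 + 2 + 1 + 3 + 3 + 4 + 3 = 23.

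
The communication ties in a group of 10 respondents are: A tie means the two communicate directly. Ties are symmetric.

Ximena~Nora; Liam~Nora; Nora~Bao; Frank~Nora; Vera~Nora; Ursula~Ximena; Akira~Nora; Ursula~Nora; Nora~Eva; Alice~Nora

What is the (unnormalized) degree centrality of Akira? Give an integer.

Akira is directly tied to Nora. That is 1 neighbor, so the degree of Akira is 1.

1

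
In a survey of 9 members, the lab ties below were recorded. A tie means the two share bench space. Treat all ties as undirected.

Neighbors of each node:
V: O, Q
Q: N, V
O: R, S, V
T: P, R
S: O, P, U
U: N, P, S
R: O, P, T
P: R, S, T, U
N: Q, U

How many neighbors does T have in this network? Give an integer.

T is directly tied to P and R. That is 2 neighbors, so the degree of T is 2.

2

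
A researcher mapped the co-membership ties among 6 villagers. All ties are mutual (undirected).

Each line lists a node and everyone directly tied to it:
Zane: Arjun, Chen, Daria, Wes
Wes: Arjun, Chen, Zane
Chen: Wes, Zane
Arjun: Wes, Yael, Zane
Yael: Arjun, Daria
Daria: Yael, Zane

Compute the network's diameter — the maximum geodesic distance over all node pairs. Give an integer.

Eccentricity of each node (its greatest distance to any other): Arjun:2, Chen:3, Daria:2, Wes:2, Yael:3, Zane:2.
The maximum eccentricity is 3, realized for instance by the pair Yael–Chen via Yael – Daria – Zane – Chen. So the diameter is 3.

3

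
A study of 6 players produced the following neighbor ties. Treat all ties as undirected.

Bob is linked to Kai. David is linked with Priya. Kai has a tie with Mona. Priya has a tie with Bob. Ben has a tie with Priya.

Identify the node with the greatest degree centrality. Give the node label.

Priya

Degrees — Ben:1, Bob:2, David:1, Kai:2, Mona:1, Priya:3.
The maximum is 3, attained only by Priya.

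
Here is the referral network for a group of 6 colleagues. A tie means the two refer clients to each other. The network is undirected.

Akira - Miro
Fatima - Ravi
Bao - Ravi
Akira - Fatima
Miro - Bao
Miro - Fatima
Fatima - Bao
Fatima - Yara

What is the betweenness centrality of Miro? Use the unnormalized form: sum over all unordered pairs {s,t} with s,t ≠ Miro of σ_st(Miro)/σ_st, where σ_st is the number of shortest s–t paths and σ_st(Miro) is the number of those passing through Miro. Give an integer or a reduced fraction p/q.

1/2

Pairs whose geodesics pass through Miro — Bao–Akira: 1/2.
All other pairs contribute 0.
Summing the contributions gives betweenness(Miro) = 1/2.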